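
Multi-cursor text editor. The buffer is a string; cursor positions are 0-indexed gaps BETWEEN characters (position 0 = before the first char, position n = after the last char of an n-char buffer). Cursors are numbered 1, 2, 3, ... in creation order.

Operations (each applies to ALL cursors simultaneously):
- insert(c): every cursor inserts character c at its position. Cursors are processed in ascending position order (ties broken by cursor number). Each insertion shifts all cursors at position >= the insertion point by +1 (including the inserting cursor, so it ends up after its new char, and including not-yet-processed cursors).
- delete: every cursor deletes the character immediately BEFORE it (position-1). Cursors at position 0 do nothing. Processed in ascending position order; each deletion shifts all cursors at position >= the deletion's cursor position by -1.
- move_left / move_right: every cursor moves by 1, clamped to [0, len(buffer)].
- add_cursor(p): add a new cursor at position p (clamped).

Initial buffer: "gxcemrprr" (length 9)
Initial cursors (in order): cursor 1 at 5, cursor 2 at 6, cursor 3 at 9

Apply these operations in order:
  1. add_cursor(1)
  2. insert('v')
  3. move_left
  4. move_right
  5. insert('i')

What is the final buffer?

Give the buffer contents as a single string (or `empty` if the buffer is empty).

After op 1 (add_cursor(1)): buffer="gxcemrprr" (len 9), cursors c4@1 c1@5 c2@6 c3@9, authorship .........
After op 2 (insert('v')): buffer="gvxcemvrvprrv" (len 13), cursors c4@2 c1@7 c2@9 c3@13, authorship .4....1.2...3
After op 3 (move_left): buffer="gvxcemvrvprrv" (len 13), cursors c4@1 c1@6 c2@8 c3@12, authorship .4....1.2...3
After op 4 (move_right): buffer="gvxcemvrvprrv" (len 13), cursors c4@2 c1@7 c2@9 c3@13, authorship .4....1.2...3
After op 5 (insert('i')): buffer="gvixcemvirviprrvi" (len 17), cursors c4@3 c1@9 c2@12 c3@17, authorship .44....11.22...33

Answer: gvixcemvirviprrvi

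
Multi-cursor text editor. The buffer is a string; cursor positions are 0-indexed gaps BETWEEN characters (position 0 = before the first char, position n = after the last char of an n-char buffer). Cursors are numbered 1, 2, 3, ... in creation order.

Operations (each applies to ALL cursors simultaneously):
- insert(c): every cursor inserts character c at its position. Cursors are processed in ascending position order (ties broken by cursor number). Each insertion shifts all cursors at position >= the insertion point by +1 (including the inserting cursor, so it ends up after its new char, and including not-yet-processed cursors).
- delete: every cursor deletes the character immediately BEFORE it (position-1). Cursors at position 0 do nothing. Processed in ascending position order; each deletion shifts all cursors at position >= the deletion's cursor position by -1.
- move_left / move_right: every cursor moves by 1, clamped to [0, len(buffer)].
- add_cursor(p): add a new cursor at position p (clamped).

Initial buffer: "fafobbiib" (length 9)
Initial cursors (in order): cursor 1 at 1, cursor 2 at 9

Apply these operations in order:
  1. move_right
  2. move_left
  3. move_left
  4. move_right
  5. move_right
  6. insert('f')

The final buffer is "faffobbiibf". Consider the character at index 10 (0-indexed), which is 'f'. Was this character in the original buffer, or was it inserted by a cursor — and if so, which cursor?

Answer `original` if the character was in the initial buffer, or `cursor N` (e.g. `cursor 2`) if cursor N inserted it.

After op 1 (move_right): buffer="fafobbiib" (len 9), cursors c1@2 c2@9, authorship .........
After op 2 (move_left): buffer="fafobbiib" (len 9), cursors c1@1 c2@8, authorship .........
After op 3 (move_left): buffer="fafobbiib" (len 9), cursors c1@0 c2@7, authorship .........
After op 4 (move_right): buffer="fafobbiib" (len 9), cursors c1@1 c2@8, authorship .........
After op 5 (move_right): buffer="fafobbiib" (len 9), cursors c1@2 c2@9, authorship .........
After op 6 (insert('f')): buffer="faffobbiibf" (len 11), cursors c1@3 c2@11, authorship ..1.......2
Authorship (.=original, N=cursor N): . . 1 . . . . . . . 2
Index 10: author = 2

Answer: cursor 2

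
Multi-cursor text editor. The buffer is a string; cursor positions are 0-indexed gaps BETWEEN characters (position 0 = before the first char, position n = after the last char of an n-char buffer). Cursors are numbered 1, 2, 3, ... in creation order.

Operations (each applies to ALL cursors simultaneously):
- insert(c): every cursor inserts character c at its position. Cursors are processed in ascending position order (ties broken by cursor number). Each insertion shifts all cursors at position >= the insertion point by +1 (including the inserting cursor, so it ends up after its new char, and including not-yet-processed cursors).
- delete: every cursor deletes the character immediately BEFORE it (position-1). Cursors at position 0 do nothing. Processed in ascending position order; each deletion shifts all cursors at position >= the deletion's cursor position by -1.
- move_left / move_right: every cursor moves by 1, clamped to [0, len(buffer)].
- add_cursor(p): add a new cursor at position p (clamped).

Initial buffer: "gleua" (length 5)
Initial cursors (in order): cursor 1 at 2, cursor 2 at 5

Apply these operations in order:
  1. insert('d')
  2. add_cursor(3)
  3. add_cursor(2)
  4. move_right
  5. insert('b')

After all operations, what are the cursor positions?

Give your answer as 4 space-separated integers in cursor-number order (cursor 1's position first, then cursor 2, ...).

Answer: 7 11 7 4

Derivation:
After op 1 (insert('d')): buffer="gldeuad" (len 7), cursors c1@3 c2@7, authorship ..1...2
After op 2 (add_cursor(3)): buffer="gldeuad" (len 7), cursors c1@3 c3@3 c2@7, authorship ..1...2
After op 3 (add_cursor(2)): buffer="gldeuad" (len 7), cursors c4@2 c1@3 c3@3 c2@7, authorship ..1...2
After op 4 (move_right): buffer="gldeuad" (len 7), cursors c4@3 c1@4 c3@4 c2@7, authorship ..1...2
After op 5 (insert('b')): buffer="gldbebbuadb" (len 11), cursors c4@4 c1@7 c3@7 c2@11, authorship ..14.13..22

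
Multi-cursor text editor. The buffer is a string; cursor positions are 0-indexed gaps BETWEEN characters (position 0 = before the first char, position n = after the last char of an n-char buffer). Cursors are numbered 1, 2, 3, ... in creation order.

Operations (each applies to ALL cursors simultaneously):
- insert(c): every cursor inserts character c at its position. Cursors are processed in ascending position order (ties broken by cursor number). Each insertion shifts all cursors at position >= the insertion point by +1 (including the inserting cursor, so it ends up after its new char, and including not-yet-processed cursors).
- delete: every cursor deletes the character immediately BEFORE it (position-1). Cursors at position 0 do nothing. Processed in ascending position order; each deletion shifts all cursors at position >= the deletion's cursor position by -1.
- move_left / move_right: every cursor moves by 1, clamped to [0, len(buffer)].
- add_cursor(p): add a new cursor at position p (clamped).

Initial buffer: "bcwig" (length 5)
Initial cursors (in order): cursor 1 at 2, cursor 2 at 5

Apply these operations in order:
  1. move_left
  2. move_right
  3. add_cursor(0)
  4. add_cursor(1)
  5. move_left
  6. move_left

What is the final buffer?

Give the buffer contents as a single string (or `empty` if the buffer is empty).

After op 1 (move_left): buffer="bcwig" (len 5), cursors c1@1 c2@4, authorship .....
After op 2 (move_right): buffer="bcwig" (len 5), cursors c1@2 c2@5, authorship .....
After op 3 (add_cursor(0)): buffer="bcwig" (len 5), cursors c3@0 c1@2 c2@5, authorship .....
After op 4 (add_cursor(1)): buffer="bcwig" (len 5), cursors c3@0 c4@1 c1@2 c2@5, authorship .....
After op 5 (move_left): buffer="bcwig" (len 5), cursors c3@0 c4@0 c1@1 c2@4, authorship .....
After op 6 (move_left): buffer="bcwig" (len 5), cursors c1@0 c3@0 c4@0 c2@3, authorship .....

Answer: bcwig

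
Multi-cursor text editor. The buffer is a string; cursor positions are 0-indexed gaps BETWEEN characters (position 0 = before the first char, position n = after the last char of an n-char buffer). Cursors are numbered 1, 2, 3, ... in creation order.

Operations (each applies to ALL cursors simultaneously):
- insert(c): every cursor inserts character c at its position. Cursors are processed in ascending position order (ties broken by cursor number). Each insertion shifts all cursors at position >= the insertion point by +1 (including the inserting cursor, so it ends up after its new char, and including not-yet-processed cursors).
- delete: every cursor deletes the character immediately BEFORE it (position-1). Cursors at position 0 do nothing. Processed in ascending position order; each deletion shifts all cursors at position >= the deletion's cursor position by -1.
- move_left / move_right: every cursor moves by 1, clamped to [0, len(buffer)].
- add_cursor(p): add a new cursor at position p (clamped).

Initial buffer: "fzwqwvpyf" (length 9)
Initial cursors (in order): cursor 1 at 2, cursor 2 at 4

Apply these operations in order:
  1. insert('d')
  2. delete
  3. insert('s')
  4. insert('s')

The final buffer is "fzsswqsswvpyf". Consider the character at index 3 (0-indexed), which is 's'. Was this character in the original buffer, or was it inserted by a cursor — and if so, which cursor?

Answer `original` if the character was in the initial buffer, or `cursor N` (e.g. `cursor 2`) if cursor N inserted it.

Answer: cursor 1

Derivation:
After op 1 (insert('d')): buffer="fzdwqdwvpyf" (len 11), cursors c1@3 c2@6, authorship ..1..2.....
After op 2 (delete): buffer="fzwqwvpyf" (len 9), cursors c1@2 c2@4, authorship .........
After op 3 (insert('s')): buffer="fzswqswvpyf" (len 11), cursors c1@3 c2@6, authorship ..1..2.....
After op 4 (insert('s')): buffer="fzsswqsswvpyf" (len 13), cursors c1@4 c2@8, authorship ..11..22.....
Authorship (.=original, N=cursor N): . . 1 1 . . 2 2 . . . . .
Index 3: author = 1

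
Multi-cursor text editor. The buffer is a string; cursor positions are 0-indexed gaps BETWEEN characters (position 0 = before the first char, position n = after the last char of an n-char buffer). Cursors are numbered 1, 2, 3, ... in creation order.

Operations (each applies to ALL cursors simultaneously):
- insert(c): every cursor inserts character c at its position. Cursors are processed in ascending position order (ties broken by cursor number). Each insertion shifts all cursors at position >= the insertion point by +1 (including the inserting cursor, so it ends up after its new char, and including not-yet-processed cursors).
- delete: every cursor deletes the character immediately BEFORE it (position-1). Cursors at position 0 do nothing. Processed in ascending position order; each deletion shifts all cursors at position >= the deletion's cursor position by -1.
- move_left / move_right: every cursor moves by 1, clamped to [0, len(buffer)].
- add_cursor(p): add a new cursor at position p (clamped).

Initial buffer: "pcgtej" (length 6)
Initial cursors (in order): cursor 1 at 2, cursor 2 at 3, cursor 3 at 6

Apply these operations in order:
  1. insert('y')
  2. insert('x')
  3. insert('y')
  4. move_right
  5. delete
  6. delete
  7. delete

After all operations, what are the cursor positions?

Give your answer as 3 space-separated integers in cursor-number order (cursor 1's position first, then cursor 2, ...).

After op 1 (insert('y')): buffer="pcygytejy" (len 9), cursors c1@3 c2@5 c3@9, authorship ..1.2...3
After op 2 (insert('x')): buffer="pcyxgyxtejyx" (len 12), cursors c1@4 c2@7 c3@12, authorship ..11.22...33
After op 3 (insert('y')): buffer="pcyxygyxytejyxy" (len 15), cursors c1@5 c2@9 c3@15, authorship ..111.222...333
After op 4 (move_right): buffer="pcyxygyxytejyxy" (len 15), cursors c1@6 c2@10 c3@15, authorship ..111.222...333
After op 5 (delete): buffer="pcyxyyxyejyx" (len 12), cursors c1@5 c2@8 c3@12, authorship ..111222..33
After op 6 (delete): buffer="pcyxyxejy" (len 9), cursors c1@4 c2@6 c3@9, authorship ..1122..3
After op 7 (delete): buffer="pcyyej" (len 6), cursors c1@3 c2@4 c3@6, authorship ..12..

Answer: 3 4 6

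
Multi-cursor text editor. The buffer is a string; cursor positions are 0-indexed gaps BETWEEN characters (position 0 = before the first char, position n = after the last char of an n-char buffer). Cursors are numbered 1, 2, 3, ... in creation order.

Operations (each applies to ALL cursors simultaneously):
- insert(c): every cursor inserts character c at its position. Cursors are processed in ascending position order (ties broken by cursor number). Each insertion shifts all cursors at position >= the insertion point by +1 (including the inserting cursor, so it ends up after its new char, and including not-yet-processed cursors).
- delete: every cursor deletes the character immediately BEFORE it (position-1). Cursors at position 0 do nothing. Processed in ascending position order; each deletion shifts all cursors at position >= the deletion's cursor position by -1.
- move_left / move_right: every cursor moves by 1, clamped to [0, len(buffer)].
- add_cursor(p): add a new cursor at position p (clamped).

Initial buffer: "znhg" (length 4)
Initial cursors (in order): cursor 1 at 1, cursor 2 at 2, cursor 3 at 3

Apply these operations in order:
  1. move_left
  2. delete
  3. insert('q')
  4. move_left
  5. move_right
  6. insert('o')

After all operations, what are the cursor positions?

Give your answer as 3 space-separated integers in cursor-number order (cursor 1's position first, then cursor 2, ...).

After op 1 (move_left): buffer="znhg" (len 4), cursors c1@0 c2@1 c3@2, authorship ....
After op 2 (delete): buffer="hg" (len 2), cursors c1@0 c2@0 c3@0, authorship ..
After op 3 (insert('q')): buffer="qqqhg" (len 5), cursors c1@3 c2@3 c3@3, authorship 123..
After op 4 (move_left): buffer="qqqhg" (len 5), cursors c1@2 c2@2 c3@2, authorship 123..
After op 5 (move_right): buffer="qqqhg" (len 5), cursors c1@3 c2@3 c3@3, authorship 123..
After op 6 (insert('o')): buffer="qqqooohg" (len 8), cursors c1@6 c2@6 c3@6, authorship 123123..

Answer: 6 6 6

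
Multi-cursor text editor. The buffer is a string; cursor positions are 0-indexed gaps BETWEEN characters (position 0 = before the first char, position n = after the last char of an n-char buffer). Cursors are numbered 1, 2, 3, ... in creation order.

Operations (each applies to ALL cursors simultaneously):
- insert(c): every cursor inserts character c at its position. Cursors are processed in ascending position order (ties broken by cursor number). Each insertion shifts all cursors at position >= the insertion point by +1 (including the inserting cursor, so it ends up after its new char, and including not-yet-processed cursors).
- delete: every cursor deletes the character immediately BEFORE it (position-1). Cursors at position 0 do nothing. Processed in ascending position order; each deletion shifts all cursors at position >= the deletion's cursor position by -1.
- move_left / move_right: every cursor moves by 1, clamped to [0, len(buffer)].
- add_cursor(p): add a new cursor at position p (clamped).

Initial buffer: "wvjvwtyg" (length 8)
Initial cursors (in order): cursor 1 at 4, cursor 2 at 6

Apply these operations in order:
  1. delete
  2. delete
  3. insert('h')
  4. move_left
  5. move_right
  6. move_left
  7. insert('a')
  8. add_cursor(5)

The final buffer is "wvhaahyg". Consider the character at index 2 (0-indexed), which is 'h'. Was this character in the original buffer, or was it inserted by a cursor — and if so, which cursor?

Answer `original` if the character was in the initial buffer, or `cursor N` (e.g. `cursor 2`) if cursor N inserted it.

After op 1 (delete): buffer="wvjwyg" (len 6), cursors c1@3 c2@4, authorship ......
After op 2 (delete): buffer="wvyg" (len 4), cursors c1@2 c2@2, authorship ....
After op 3 (insert('h')): buffer="wvhhyg" (len 6), cursors c1@4 c2@4, authorship ..12..
After op 4 (move_left): buffer="wvhhyg" (len 6), cursors c1@3 c2@3, authorship ..12..
After op 5 (move_right): buffer="wvhhyg" (len 6), cursors c1@4 c2@4, authorship ..12..
After op 6 (move_left): buffer="wvhhyg" (len 6), cursors c1@3 c2@3, authorship ..12..
After op 7 (insert('a')): buffer="wvhaahyg" (len 8), cursors c1@5 c2@5, authorship ..1122..
After op 8 (add_cursor(5)): buffer="wvhaahyg" (len 8), cursors c1@5 c2@5 c3@5, authorship ..1122..
Authorship (.=original, N=cursor N): . . 1 1 2 2 . .
Index 2: author = 1

Answer: cursor 1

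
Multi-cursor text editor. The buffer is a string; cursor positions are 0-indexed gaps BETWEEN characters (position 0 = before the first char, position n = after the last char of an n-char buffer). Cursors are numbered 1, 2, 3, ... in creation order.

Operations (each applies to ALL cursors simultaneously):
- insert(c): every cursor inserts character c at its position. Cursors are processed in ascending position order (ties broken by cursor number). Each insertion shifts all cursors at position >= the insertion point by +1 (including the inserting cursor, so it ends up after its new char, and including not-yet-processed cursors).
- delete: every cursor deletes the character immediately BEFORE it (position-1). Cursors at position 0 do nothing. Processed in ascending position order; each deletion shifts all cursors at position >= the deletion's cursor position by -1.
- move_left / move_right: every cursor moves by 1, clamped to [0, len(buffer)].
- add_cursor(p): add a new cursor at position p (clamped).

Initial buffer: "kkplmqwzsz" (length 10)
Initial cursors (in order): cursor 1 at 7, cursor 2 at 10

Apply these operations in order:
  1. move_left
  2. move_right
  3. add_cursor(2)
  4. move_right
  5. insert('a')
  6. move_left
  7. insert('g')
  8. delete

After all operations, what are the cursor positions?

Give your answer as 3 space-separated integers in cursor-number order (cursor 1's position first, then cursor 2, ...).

Answer: 9 12 3

Derivation:
After op 1 (move_left): buffer="kkplmqwzsz" (len 10), cursors c1@6 c2@9, authorship ..........
After op 2 (move_right): buffer="kkplmqwzsz" (len 10), cursors c1@7 c2@10, authorship ..........
After op 3 (add_cursor(2)): buffer="kkplmqwzsz" (len 10), cursors c3@2 c1@7 c2@10, authorship ..........
After op 4 (move_right): buffer="kkplmqwzsz" (len 10), cursors c3@3 c1@8 c2@10, authorship ..........
After op 5 (insert('a')): buffer="kkpalmqwzasza" (len 13), cursors c3@4 c1@10 c2@13, authorship ...3.....1..2
After op 6 (move_left): buffer="kkpalmqwzasza" (len 13), cursors c3@3 c1@9 c2@12, authorship ...3.....1..2
After op 7 (insert('g')): buffer="kkpgalmqwzgaszga" (len 16), cursors c3@4 c1@11 c2@15, authorship ...33.....11..22
After op 8 (delete): buffer="kkpalmqwzasza" (len 13), cursors c3@3 c1@9 c2@12, authorship ...3.....1..2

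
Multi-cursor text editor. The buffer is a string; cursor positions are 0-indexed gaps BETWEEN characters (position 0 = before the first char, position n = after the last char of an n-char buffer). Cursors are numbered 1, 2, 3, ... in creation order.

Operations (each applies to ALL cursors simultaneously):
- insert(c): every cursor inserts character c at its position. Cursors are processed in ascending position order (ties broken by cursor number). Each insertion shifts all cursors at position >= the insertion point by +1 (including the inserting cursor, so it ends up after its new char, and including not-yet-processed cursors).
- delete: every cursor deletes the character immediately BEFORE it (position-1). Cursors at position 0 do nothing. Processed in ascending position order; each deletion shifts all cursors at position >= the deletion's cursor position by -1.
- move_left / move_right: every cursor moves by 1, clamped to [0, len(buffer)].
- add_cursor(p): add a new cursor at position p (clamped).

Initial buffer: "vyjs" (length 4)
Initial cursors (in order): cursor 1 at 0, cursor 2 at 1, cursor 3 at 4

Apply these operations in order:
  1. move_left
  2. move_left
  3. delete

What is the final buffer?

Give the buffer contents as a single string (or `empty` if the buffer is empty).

Answer: vjs

Derivation:
After op 1 (move_left): buffer="vyjs" (len 4), cursors c1@0 c2@0 c3@3, authorship ....
After op 2 (move_left): buffer="vyjs" (len 4), cursors c1@0 c2@0 c3@2, authorship ....
After op 3 (delete): buffer="vjs" (len 3), cursors c1@0 c2@0 c3@1, authorship ...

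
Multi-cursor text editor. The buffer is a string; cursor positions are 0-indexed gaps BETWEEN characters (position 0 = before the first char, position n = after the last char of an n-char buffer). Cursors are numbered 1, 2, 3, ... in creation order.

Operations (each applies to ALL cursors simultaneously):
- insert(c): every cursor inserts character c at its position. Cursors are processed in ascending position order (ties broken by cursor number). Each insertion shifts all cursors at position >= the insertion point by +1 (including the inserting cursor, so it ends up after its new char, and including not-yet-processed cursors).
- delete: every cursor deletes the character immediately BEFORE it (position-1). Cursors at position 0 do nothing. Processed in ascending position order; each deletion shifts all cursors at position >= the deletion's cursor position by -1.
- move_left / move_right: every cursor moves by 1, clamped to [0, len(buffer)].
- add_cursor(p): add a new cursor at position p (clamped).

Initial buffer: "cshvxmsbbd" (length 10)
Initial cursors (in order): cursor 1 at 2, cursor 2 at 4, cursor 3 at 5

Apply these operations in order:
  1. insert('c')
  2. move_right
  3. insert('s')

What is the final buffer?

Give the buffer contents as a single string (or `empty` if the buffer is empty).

Answer: cschsvcxscmssbbd

Derivation:
After op 1 (insert('c')): buffer="cschvcxcmsbbd" (len 13), cursors c1@3 c2@6 c3@8, authorship ..1..2.3.....
After op 2 (move_right): buffer="cschvcxcmsbbd" (len 13), cursors c1@4 c2@7 c3@9, authorship ..1..2.3.....
After op 3 (insert('s')): buffer="cschsvcxscmssbbd" (len 16), cursors c1@5 c2@9 c3@12, authorship ..1.1.2.23.3....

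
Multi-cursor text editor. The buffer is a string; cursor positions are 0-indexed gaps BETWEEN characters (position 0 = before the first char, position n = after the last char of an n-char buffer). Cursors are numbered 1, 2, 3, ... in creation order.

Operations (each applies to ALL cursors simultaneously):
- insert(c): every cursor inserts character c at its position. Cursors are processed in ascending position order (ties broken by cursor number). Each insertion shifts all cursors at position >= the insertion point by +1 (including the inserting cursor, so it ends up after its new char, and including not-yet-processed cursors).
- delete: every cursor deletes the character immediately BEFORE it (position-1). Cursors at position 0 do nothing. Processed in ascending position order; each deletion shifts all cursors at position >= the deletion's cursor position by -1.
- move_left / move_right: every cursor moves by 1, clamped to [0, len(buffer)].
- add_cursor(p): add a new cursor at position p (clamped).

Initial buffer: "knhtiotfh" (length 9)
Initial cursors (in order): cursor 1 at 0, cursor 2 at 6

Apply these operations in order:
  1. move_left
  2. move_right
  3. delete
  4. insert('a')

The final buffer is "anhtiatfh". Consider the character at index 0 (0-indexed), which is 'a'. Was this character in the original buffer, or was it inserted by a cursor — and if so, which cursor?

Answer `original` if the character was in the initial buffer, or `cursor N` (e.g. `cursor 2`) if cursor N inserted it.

After op 1 (move_left): buffer="knhtiotfh" (len 9), cursors c1@0 c2@5, authorship .........
After op 2 (move_right): buffer="knhtiotfh" (len 9), cursors c1@1 c2@6, authorship .........
After op 3 (delete): buffer="nhtitfh" (len 7), cursors c1@0 c2@4, authorship .......
After op 4 (insert('a')): buffer="anhtiatfh" (len 9), cursors c1@1 c2@6, authorship 1....2...
Authorship (.=original, N=cursor N): 1 . . . . 2 . . .
Index 0: author = 1

Answer: cursor 1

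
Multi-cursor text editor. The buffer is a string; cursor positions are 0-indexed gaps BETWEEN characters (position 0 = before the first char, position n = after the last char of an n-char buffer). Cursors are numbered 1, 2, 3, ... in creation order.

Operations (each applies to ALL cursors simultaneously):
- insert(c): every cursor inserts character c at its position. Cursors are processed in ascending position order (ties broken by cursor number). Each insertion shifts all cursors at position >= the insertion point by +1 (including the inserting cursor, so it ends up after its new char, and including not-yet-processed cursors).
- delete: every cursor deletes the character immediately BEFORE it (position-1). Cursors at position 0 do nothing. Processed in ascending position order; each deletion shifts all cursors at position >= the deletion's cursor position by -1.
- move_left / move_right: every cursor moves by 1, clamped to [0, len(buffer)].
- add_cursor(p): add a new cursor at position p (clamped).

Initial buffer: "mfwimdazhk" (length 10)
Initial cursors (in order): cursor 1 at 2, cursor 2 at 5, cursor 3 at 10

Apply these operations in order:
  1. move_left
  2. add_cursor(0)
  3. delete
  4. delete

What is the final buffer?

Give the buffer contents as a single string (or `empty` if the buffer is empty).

Answer: fmdak

Derivation:
After op 1 (move_left): buffer="mfwimdazhk" (len 10), cursors c1@1 c2@4 c3@9, authorship ..........
After op 2 (add_cursor(0)): buffer="mfwimdazhk" (len 10), cursors c4@0 c1@1 c2@4 c3@9, authorship ..........
After op 3 (delete): buffer="fwmdazk" (len 7), cursors c1@0 c4@0 c2@2 c3@6, authorship .......
After op 4 (delete): buffer="fmdak" (len 5), cursors c1@0 c4@0 c2@1 c3@4, authorship .....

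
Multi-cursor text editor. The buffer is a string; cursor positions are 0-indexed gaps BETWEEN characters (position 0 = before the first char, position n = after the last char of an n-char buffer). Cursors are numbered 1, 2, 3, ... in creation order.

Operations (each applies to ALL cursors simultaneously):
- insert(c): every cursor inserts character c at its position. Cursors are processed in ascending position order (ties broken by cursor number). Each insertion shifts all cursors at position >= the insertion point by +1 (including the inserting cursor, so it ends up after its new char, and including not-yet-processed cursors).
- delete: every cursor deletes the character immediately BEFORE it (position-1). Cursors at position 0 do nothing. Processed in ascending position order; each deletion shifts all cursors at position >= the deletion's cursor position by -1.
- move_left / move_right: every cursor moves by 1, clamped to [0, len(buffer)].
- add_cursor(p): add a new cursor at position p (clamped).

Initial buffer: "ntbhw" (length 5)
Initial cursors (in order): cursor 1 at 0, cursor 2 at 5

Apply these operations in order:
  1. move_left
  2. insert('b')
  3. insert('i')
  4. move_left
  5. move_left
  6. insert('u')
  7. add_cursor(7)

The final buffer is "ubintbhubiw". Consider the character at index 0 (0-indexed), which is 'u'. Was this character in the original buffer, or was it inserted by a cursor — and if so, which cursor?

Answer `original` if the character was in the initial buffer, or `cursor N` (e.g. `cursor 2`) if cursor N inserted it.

Answer: cursor 1

Derivation:
After op 1 (move_left): buffer="ntbhw" (len 5), cursors c1@0 c2@4, authorship .....
After op 2 (insert('b')): buffer="bntbhbw" (len 7), cursors c1@1 c2@6, authorship 1....2.
After op 3 (insert('i')): buffer="bintbhbiw" (len 9), cursors c1@2 c2@8, authorship 11....22.
After op 4 (move_left): buffer="bintbhbiw" (len 9), cursors c1@1 c2@7, authorship 11....22.
After op 5 (move_left): buffer="bintbhbiw" (len 9), cursors c1@0 c2@6, authorship 11....22.
After op 6 (insert('u')): buffer="ubintbhubiw" (len 11), cursors c1@1 c2@8, authorship 111....222.
After op 7 (add_cursor(7)): buffer="ubintbhubiw" (len 11), cursors c1@1 c3@7 c2@8, authorship 111....222.
Authorship (.=original, N=cursor N): 1 1 1 . . . . 2 2 2 .
Index 0: author = 1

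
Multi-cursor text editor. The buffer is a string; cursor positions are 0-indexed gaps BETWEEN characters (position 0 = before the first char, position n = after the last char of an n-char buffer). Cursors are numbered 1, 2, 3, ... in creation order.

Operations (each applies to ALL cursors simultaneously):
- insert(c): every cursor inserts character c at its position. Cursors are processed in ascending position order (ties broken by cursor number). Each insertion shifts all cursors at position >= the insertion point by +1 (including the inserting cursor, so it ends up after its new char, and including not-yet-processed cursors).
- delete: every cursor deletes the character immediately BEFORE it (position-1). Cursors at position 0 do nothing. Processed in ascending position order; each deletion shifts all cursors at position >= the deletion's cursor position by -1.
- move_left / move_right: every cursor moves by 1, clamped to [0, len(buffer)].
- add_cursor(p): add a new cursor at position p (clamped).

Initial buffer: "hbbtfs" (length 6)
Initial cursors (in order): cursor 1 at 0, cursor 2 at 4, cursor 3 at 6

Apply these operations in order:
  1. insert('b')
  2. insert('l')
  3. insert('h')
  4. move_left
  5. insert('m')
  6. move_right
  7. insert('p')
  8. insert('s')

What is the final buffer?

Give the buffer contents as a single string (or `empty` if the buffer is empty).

Answer: blmhpshbbtblmhpsfsblmhps

Derivation:
After op 1 (insert('b')): buffer="bhbbtbfsb" (len 9), cursors c1@1 c2@6 c3@9, authorship 1....2..3
After op 2 (insert('l')): buffer="blhbbtblfsbl" (len 12), cursors c1@2 c2@8 c3@12, authorship 11....22..33
After op 3 (insert('h')): buffer="blhhbbtblhfsblh" (len 15), cursors c1@3 c2@10 c3@15, authorship 111....222..333
After op 4 (move_left): buffer="blhhbbtblhfsblh" (len 15), cursors c1@2 c2@9 c3@14, authorship 111....222..333
After op 5 (insert('m')): buffer="blmhhbbtblmhfsblmh" (len 18), cursors c1@3 c2@11 c3@17, authorship 1111....2222..3333
After op 6 (move_right): buffer="blmhhbbtblmhfsblmh" (len 18), cursors c1@4 c2@12 c3@18, authorship 1111....2222..3333
After op 7 (insert('p')): buffer="blmhphbbtblmhpfsblmhp" (len 21), cursors c1@5 c2@14 c3@21, authorship 11111....22222..33333
After op 8 (insert('s')): buffer="blmhpshbbtblmhpsfsblmhps" (len 24), cursors c1@6 c2@16 c3@24, authorship 111111....222222..333333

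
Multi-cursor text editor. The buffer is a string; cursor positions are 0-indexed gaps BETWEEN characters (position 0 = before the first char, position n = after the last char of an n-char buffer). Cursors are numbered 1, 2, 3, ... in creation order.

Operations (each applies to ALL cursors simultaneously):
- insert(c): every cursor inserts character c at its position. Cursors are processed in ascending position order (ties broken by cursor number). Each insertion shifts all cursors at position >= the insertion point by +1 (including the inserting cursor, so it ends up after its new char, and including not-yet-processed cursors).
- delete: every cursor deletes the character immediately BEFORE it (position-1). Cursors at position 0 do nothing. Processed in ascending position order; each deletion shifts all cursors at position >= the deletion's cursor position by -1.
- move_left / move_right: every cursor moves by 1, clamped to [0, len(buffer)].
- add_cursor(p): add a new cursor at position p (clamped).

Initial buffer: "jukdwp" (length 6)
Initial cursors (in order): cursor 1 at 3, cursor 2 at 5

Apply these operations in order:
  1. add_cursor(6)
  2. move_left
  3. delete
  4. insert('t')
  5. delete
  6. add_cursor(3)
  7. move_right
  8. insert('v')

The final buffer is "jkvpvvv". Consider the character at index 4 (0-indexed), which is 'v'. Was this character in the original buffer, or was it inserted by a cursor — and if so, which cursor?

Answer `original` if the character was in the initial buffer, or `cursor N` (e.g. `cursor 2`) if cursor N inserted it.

Answer: cursor 2

Derivation:
After op 1 (add_cursor(6)): buffer="jukdwp" (len 6), cursors c1@3 c2@5 c3@6, authorship ......
After op 2 (move_left): buffer="jukdwp" (len 6), cursors c1@2 c2@4 c3@5, authorship ......
After op 3 (delete): buffer="jkp" (len 3), cursors c1@1 c2@2 c3@2, authorship ...
After op 4 (insert('t')): buffer="jtkttp" (len 6), cursors c1@2 c2@5 c3@5, authorship .1.23.
After op 5 (delete): buffer="jkp" (len 3), cursors c1@1 c2@2 c3@2, authorship ...
After op 6 (add_cursor(3)): buffer="jkp" (len 3), cursors c1@1 c2@2 c3@2 c4@3, authorship ...
After op 7 (move_right): buffer="jkp" (len 3), cursors c1@2 c2@3 c3@3 c4@3, authorship ...
After op 8 (insert('v')): buffer="jkvpvvv" (len 7), cursors c1@3 c2@7 c3@7 c4@7, authorship ..1.234
Authorship (.=original, N=cursor N): . . 1 . 2 3 4
Index 4: author = 2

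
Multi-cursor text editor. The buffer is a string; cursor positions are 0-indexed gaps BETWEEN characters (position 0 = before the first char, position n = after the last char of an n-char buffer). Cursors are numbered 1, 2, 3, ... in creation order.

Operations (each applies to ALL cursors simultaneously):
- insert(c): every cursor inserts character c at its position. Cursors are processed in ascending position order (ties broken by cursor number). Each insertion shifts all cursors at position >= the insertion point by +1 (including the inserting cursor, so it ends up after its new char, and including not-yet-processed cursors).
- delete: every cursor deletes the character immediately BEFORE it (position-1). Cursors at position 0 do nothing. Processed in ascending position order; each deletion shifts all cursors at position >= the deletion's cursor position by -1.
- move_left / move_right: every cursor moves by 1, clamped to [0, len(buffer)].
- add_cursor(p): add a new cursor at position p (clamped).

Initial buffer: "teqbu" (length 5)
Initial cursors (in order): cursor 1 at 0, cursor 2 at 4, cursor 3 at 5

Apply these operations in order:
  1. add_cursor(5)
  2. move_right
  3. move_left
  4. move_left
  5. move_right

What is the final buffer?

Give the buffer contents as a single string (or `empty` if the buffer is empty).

After op 1 (add_cursor(5)): buffer="teqbu" (len 5), cursors c1@0 c2@4 c3@5 c4@5, authorship .....
After op 2 (move_right): buffer="teqbu" (len 5), cursors c1@1 c2@5 c3@5 c4@5, authorship .....
After op 3 (move_left): buffer="teqbu" (len 5), cursors c1@0 c2@4 c3@4 c4@4, authorship .....
After op 4 (move_left): buffer="teqbu" (len 5), cursors c1@0 c2@3 c3@3 c4@3, authorship .....
After op 5 (move_right): buffer="teqbu" (len 5), cursors c1@1 c2@4 c3@4 c4@4, authorship .....

Answer: teqbu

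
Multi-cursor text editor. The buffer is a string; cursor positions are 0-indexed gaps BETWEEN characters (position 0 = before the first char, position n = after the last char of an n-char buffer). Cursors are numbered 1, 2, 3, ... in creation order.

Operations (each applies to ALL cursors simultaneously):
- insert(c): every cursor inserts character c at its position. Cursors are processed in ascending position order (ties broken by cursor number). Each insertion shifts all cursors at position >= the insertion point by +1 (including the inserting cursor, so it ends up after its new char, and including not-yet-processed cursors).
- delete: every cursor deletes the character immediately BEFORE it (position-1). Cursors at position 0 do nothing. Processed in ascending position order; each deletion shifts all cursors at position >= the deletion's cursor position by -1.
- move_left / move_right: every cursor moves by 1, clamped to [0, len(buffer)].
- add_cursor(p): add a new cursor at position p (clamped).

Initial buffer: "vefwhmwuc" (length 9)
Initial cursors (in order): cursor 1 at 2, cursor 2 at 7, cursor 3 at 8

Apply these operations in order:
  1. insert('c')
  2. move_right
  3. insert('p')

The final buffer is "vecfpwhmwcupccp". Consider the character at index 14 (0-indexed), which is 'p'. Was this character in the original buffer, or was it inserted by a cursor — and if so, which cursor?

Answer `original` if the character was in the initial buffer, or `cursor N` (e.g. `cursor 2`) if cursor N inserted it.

Answer: cursor 3

Derivation:
After op 1 (insert('c')): buffer="vecfwhmwcucc" (len 12), cursors c1@3 c2@9 c3@11, authorship ..1.....2.3.
After op 2 (move_right): buffer="vecfwhmwcucc" (len 12), cursors c1@4 c2@10 c3@12, authorship ..1.....2.3.
After op 3 (insert('p')): buffer="vecfpwhmwcupccp" (len 15), cursors c1@5 c2@12 c3@15, authorship ..1.1....2.23.3
Authorship (.=original, N=cursor N): . . 1 . 1 . . . . 2 . 2 3 . 3
Index 14: author = 3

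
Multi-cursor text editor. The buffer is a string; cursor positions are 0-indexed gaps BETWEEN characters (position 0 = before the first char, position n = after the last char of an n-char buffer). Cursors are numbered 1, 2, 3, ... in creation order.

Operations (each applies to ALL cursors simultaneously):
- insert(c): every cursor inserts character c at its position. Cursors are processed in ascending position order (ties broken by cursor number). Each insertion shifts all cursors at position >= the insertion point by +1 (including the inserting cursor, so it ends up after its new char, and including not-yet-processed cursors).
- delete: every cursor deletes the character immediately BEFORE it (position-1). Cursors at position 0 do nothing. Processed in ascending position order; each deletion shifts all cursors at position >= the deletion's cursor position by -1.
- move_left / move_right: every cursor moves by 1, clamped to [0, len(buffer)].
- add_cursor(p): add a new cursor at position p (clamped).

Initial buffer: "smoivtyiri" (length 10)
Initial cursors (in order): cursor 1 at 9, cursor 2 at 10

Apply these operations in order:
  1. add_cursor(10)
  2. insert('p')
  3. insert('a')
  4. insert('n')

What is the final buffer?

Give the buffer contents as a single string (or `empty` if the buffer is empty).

Answer: smoivtyirpanippaann

Derivation:
After op 1 (add_cursor(10)): buffer="smoivtyiri" (len 10), cursors c1@9 c2@10 c3@10, authorship ..........
After op 2 (insert('p')): buffer="smoivtyirpipp" (len 13), cursors c1@10 c2@13 c3@13, authorship .........1.23
After op 3 (insert('a')): buffer="smoivtyirpaippaa" (len 16), cursors c1@11 c2@16 c3@16, authorship .........11.2323
After op 4 (insert('n')): buffer="smoivtyirpanippaann" (len 19), cursors c1@12 c2@19 c3@19, authorship .........111.232323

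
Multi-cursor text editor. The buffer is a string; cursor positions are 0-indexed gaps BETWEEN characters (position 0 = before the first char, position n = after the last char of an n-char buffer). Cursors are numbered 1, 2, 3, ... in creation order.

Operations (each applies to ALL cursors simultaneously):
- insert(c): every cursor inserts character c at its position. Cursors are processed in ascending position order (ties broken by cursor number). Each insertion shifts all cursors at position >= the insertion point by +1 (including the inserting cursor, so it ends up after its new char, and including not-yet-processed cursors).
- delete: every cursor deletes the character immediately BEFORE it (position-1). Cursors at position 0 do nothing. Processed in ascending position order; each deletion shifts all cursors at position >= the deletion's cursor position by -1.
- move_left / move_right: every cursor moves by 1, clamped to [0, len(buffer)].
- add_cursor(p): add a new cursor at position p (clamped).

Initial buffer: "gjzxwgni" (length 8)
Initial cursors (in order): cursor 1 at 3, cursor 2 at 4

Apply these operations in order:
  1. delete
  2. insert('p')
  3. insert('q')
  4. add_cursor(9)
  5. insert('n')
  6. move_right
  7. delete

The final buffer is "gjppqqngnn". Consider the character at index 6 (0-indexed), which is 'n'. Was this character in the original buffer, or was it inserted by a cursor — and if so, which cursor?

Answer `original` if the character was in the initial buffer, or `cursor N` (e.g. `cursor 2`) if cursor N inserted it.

Answer: cursor 1

Derivation:
After op 1 (delete): buffer="gjwgni" (len 6), cursors c1@2 c2@2, authorship ......
After op 2 (insert('p')): buffer="gjppwgni" (len 8), cursors c1@4 c2@4, authorship ..12....
After op 3 (insert('q')): buffer="gjppqqwgni" (len 10), cursors c1@6 c2@6, authorship ..1212....
After op 4 (add_cursor(9)): buffer="gjppqqwgni" (len 10), cursors c1@6 c2@6 c3@9, authorship ..1212....
After op 5 (insert('n')): buffer="gjppqqnnwgnni" (len 13), cursors c1@8 c2@8 c3@12, authorship ..121212...3.
After op 6 (move_right): buffer="gjppqqnnwgnni" (len 13), cursors c1@9 c2@9 c3@13, authorship ..121212...3.
After op 7 (delete): buffer="gjppqqngnn" (len 10), cursors c1@7 c2@7 c3@10, authorship ..12121..3
Authorship (.=original, N=cursor N): . . 1 2 1 2 1 . . 3
Index 6: author = 1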